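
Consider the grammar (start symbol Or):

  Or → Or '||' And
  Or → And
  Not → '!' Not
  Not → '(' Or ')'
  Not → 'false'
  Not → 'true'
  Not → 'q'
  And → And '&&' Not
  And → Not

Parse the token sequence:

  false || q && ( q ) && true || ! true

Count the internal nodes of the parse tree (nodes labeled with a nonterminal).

[Or [Or [Or [And [Not false]]] || [And [And [And [Not q]] && [Not ( [Or [And [Not q]]] )]] && [Not true]]] || [And [Not ! [Not true]]]]

17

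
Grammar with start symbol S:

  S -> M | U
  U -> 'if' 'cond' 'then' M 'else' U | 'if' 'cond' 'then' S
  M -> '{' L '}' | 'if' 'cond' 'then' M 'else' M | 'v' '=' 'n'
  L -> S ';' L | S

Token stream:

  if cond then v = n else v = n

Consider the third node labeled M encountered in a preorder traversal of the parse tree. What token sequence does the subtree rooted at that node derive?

[S [M if cond then [M v = n] else [M v = n]]]

v = n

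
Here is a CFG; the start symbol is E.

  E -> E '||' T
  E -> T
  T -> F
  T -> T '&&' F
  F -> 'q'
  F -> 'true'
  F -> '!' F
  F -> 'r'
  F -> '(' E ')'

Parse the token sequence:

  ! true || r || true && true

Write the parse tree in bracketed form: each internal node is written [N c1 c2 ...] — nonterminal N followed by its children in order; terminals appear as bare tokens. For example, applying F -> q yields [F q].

E
E || T
E || T || T
T || T || T
F || T || T
! F || T || T
! true || T || T
! true || F || T
! true || r || T
! true || r || T && F
! true || r || F && F
! true || r || true && F
! true || r || true && true

[E [E [E [T [F ! [F true]]]] || [T [F r]]] || [T [T [F true]] && [F true]]]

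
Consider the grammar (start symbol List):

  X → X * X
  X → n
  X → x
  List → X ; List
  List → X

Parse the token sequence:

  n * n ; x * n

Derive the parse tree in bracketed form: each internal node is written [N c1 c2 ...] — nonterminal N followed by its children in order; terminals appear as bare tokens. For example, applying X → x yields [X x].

List
X ; List
X * X ; List
n * X ; List
n * n ; List
n * n ; X
n * n ; X * X
n * n ; x * X
n * n ; x * n

[List [X [X n] * [X n]] ; [List [X [X x] * [X n]]]]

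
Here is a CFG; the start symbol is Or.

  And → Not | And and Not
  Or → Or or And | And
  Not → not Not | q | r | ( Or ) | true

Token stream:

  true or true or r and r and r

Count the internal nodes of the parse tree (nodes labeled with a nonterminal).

[Or [Or [Or [And [Not true]]] or [And [Not true]]] or [And [And [And [Not r]] and [Not r]] and [Not r]]]

13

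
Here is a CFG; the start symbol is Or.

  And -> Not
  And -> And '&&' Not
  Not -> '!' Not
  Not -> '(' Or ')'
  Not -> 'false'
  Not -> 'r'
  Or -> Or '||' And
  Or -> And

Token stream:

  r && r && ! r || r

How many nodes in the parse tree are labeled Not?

[Or [Or [And [And [And [Not r]] && [Not r]] && [Not ! [Not r]]]] || [And [Not r]]]

5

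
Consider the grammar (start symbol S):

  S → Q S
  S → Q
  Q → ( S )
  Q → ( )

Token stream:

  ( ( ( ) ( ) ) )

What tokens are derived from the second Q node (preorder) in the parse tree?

[S [Q ( [S [Q ( [S [Q ( )] [S [Q ( )]]] )]] )]]

( ( ) ( ) )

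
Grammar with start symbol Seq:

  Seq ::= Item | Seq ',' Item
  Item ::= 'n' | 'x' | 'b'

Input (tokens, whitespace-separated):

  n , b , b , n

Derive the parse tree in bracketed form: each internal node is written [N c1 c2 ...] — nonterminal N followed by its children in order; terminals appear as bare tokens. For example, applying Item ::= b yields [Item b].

[Seq [Seq [Seq [Seq [Item n]] , [Item b]] , [Item b]] , [Item n]]

Seq
Seq , Item
Seq , Item , Item
Seq , Item , Item , Item
Item , Item , Item , Item
n , Item , Item , Item
n , b , Item , Item
n , b , b , Item
n , b , b , n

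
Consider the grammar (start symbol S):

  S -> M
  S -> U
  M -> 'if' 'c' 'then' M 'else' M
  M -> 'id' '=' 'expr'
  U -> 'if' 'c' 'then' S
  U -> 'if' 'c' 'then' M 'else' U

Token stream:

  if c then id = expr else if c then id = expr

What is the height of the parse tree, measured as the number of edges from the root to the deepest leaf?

5

[S [U if c then [M id = expr] else [U if c then [S [M id = expr]]]]]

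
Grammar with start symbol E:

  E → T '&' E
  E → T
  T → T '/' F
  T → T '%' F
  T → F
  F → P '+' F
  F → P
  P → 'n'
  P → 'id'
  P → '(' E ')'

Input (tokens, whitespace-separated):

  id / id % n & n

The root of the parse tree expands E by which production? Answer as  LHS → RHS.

E → T '&' E

[E [T [T [T [F [P id]]] / [F [P id]]] % [F [P n]]] & [E [T [F [P n]]]]]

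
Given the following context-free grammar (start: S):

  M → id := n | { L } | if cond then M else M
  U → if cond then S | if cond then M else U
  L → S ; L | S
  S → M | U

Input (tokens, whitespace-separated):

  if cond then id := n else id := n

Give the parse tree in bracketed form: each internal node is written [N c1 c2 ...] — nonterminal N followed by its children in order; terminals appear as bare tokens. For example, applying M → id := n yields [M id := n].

[S [M if cond then [M id := n] else [M id := n]]]

S
M
if cond then M else M
if cond then id := n else M
if cond then id := n else id := n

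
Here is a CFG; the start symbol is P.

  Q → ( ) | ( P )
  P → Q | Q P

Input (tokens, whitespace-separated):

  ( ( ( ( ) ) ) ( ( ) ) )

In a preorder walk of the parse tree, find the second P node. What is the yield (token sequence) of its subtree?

( ( ( ) ) ) ( ( ) )

[P [Q ( [P [Q ( [P [Q ( [P [Q ( )]] )]] )] [P [Q ( [P [Q ( )]] )]]] )]]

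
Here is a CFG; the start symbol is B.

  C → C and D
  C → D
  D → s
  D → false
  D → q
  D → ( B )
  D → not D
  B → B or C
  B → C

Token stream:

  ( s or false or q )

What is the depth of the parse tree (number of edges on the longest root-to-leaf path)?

8

[B [C [D ( [B [B [B [C [D s]]] or [C [D false]]] or [C [D q]]] )]]]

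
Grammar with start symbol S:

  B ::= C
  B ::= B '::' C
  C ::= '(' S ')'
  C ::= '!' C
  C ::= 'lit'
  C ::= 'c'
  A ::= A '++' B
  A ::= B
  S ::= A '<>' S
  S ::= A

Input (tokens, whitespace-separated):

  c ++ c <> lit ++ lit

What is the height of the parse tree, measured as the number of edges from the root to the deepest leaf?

[S [A [A [B [C c]]] ++ [B [C c]]] <> [S [A [A [B [C lit]]] ++ [B [C lit]]]]]

6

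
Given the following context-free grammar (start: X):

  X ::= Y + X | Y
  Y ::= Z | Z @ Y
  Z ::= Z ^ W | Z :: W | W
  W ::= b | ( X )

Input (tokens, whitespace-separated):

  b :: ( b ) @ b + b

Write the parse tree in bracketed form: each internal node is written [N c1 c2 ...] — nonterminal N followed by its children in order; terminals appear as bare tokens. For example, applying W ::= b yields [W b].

[X [Y [Z [Z [W b]] :: [W ( [X [Y [Z [W b]]]] )]] @ [Y [Z [W b]]]] + [X [Y [Z [W b]]]]]

X
Y + X
Z @ Y + X
Z :: W @ Y + X
W :: W @ Y + X
b :: W @ Y + X
b :: ( X ) @ Y + X
b :: ( Y ) @ Y + X
b :: ( Z ) @ Y + X
b :: ( W ) @ Y + X
b :: ( b ) @ Y + X
b :: ( b ) @ Z + X
b :: ( b ) @ W + X
b :: ( b ) @ b + X
b :: ( b ) @ b + Y
b :: ( b ) @ b + Z
b :: ( b ) @ b + W
b :: ( b ) @ b + b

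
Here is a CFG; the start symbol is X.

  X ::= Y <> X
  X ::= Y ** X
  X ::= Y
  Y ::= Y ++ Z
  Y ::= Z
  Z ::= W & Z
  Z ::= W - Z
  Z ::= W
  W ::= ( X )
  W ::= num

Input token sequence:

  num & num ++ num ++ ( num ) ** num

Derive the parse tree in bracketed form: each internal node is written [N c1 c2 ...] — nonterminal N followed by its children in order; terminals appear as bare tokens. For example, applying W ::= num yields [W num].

[X [Y [Y [Y [Z [W num] & [Z [W num]]]] ++ [Z [W num]]] ++ [Z [W ( [X [Y [Z [W num]]]] )]]] ** [X [Y [Z [W num]]]]]

X
Y ** X
Y ++ Z ** X
Y ++ Z ++ Z ** X
Z ++ Z ++ Z ** X
W & Z ++ Z ++ Z ** X
num & Z ++ Z ++ Z ** X
num & W ++ Z ++ Z ** X
num & num ++ Z ++ Z ** X
num & num ++ W ++ Z ** X
num & num ++ num ++ Z ** X
num & num ++ num ++ W ** X
num & num ++ num ++ ( X ) ** X
num & num ++ num ++ ( Y ) ** X
num & num ++ num ++ ( Z ) ** X
num & num ++ num ++ ( W ) ** X
num & num ++ num ++ ( num ) ** X
num & num ++ num ++ ( num ) ** Y
num & num ++ num ++ ( num ) ** Z
num & num ++ num ++ ( num ) ** W
num & num ++ num ++ ( num ) ** num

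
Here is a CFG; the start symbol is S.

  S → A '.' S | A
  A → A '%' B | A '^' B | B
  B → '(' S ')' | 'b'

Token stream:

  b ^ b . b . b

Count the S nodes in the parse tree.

3

[S [A [A [B b]] ^ [B b]] . [S [A [B b]] . [S [A [B b]]]]]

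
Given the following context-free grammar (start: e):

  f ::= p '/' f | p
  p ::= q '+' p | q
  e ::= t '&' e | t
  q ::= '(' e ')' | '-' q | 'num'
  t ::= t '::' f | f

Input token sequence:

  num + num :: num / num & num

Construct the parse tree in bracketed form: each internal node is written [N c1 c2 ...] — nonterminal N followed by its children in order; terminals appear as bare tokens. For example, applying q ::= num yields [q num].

e
t & e
t :: f & e
f :: f & e
p :: f & e
q + p :: f & e
num + p :: f & e
num + q :: f & e
num + num :: f & e
num + num :: p / f & e
num + num :: q / f & e
num + num :: num / f & e
num + num :: num / p & e
num + num :: num / q & e
num + num :: num / num & e
num + num :: num / num & t
num + num :: num / num & f
num + num :: num / num & p
num + num :: num / num & q
num + num :: num / num & num

[e [t [t [f [p [q num] + [p [q num]]]]] :: [f [p [q num]] / [f [p [q num]]]]] & [e [t [f [p [q num]]]]]]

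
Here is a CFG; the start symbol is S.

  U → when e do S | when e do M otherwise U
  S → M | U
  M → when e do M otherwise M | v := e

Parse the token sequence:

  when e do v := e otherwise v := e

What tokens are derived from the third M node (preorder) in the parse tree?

[S [M when e do [M v := e] otherwise [M v := e]]]

v := e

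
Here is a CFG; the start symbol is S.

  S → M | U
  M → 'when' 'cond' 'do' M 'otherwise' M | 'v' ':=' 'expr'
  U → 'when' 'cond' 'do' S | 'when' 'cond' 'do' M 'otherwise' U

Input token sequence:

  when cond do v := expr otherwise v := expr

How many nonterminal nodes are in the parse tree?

4

[S [M when cond do [M v := expr] otherwise [M v := expr]]]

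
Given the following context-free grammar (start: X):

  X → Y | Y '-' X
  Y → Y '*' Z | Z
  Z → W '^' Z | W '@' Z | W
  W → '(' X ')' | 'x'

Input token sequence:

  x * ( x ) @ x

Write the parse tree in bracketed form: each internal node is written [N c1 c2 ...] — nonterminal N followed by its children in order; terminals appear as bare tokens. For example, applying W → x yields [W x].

X
Y
Y * Z
Z * Z
W * Z
x * Z
x * W @ Z
x * ( X ) @ Z
x * ( Y ) @ Z
x * ( Z ) @ Z
x * ( W ) @ Z
x * ( x ) @ Z
x * ( x ) @ W
x * ( x ) @ x

[X [Y [Y [Z [W x]]] * [Z [W ( [X [Y [Z [W x]]]] )] @ [Z [W x]]]]]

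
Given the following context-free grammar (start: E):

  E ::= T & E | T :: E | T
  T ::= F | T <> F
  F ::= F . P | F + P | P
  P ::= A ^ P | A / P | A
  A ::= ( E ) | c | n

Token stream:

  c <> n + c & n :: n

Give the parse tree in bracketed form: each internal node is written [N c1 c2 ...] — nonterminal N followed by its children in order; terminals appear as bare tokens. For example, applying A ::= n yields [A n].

E
T & E
T <> F & E
F <> F & E
P <> F & E
A <> F & E
c <> F & E
c <> F + P & E
c <> P + P & E
c <> A + P & E
c <> n + P & E
c <> n + A & E
c <> n + c & E
c <> n + c & T :: E
c <> n + c & F :: E
c <> n + c & P :: E
c <> n + c & A :: E
c <> n + c & n :: E
c <> n + c & n :: T
c <> n + c & n :: F
c <> n + c & n :: P
c <> n + c & n :: A
c <> n + c & n :: n

[E [T [T [F [P [A c]]]] <> [F [F [P [A n]]] + [P [A c]]]] & [E [T [F [P [A n]]]] :: [E [T [F [P [A n]]]]]]]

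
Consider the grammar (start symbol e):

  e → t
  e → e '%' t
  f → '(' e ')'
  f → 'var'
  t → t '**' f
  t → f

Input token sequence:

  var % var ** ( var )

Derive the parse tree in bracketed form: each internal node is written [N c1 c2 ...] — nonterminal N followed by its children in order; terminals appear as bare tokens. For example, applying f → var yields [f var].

e
e % t
t % t
f % t
var % t
var % t ** f
var % f ** f
var % var ** f
var % var ** ( e )
var % var ** ( t )
var % var ** ( f )
var % var ** ( var )

[e [e [t [f var]]] % [t [t [f var]] ** [f ( [e [t [f var]]] )]]]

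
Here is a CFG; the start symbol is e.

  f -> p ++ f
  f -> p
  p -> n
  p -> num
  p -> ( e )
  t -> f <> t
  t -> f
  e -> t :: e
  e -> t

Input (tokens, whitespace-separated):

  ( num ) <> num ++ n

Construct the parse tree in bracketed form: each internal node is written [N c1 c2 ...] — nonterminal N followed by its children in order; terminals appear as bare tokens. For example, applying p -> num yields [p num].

e
t
f <> t
p <> t
( e ) <> t
( t ) <> t
( f ) <> t
( p ) <> t
( num ) <> t
( num ) <> f
( num ) <> p ++ f
( num ) <> num ++ f
( num ) <> num ++ p
( num ) <> num ++ n

[e [t [f [p ( [e [t [f [p num]]]] )]] <> [t [f [p num] ++ [f [p n]]]]]]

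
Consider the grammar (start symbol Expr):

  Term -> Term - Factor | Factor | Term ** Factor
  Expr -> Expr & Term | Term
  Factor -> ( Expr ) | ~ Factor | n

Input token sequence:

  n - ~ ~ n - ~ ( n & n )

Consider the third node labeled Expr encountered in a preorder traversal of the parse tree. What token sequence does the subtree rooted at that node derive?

n

[Expr [Term [Term [Term [Factor n]] - [Factor ~ [Factor ~ [Factor n]]]] - [Factor ~ [Factor ( [Expr [Expr [Term [Factor n]]] & [Term [Factor n]]] )]]]]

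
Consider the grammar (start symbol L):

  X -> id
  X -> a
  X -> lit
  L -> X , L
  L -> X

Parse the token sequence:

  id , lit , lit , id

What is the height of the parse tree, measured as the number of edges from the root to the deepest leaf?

5

[L [X id] , [L [X lit] , [L [X lit] , [L [X id]]]]]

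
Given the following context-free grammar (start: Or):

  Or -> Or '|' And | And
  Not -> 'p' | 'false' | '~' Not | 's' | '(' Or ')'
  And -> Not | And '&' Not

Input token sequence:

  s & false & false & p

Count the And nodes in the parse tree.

4

[Or [And [And [And [And [Not s]] & [Not false]] & [Not false]] & [Not p]]]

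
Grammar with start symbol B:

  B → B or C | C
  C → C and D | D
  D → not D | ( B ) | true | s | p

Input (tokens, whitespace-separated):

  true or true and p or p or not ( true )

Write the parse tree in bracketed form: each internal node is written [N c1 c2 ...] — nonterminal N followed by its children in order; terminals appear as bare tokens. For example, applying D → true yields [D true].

[B [B [B [B [C [D true]]] or [C [C [D true]] and [D p]]] or [C [D p]]] or [C [D not [D ( [B [C [D true]]] )]]]]

B
B or C
B or C or C
B or C or C or C
C or C or C or C
D or C or C or C
true or C or C or C
true or C and D or C or C
true or D and D or C or C
true or true and D or C or C
true or true and p or C or C
true or true and p or D or C
true or true and p or p or C
true or true and p or p or D
true or true and p or p or not D
true or true and p or p or not ( B )
true or true and p or p or not ( C )
true or true and p or p or not ( D )
true or true and p or p or not ( true )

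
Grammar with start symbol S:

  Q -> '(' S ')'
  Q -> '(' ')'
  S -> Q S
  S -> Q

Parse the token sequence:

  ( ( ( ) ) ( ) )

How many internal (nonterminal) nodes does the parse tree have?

[S [Q ( [S [Q ( [S [Q ( )]] )] [S [Q ( )]]] )]]

8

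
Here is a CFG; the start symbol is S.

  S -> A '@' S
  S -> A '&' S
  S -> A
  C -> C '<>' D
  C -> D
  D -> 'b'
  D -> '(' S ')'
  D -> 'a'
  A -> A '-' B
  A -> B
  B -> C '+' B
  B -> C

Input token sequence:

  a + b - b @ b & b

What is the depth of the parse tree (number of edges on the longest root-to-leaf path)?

[S [A [A [B [C [D a]] + [B [C [D b]]]]] - [B [C [D b]]]] @ [S [A [B [C [D b]]]] & [S [A [B [C [D b]]]]]]]

7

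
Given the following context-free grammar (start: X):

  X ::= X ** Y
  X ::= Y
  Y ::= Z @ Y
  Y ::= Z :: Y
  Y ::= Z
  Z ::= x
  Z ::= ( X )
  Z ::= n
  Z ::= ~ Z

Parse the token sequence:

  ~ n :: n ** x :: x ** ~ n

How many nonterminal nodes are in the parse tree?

[X [X [X [Y [Z ~ [Z n]] :: [Y [Z n]]]] ** [Y [Z x] :: [Y [Z x]]]] ** [Y [Z ~ [Z n]]]]

15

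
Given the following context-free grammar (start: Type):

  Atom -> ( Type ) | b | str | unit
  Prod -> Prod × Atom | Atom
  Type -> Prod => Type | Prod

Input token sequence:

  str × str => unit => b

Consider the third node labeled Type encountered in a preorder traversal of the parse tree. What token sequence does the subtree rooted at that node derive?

[Type [Prod [Prod [Atom str]] × [Atom str]] => [Type [Prod [Atom unit]] => [Type [Prod [Atom b]]]]]

b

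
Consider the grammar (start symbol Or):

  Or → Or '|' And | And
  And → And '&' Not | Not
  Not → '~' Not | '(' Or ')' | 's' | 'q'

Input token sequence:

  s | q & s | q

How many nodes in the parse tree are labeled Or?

3

[Or [Or [Or [And [Not s]]] | [And [And [Not q]] & [Not s]]] | [And [Not q]]]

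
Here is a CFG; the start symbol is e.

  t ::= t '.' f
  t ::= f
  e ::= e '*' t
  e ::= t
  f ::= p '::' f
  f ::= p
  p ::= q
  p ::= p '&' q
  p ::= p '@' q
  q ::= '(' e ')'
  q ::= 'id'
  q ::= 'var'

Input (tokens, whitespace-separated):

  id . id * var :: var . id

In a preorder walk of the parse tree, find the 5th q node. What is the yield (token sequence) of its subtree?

[e [e [t [t [f [p [q id]]]] . [f [p [q id]]]]] * [t [t [f [p [q var]] :: [f [p [q var]]]]] . [f [p [q id]]]]]

id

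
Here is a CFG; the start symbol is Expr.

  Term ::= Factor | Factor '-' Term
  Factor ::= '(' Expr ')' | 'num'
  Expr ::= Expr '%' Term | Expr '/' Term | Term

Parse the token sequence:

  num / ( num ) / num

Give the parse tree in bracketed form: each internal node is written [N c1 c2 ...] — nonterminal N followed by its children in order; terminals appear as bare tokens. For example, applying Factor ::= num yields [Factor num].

[Expr [Expr [Expr [Term [Factor num]]] / [Term [Factor ( [Expr [Term [Factor num]]] )]]] / [Term [Factor num]]]

Expr
Expr / Term
Expr / Term / Term
Term / Term / Term
Factor / Term / Term
num / Term / Term
num / Factor / Term
num / ( Expr ) / Term
num / ( Term ) / Term
num / ( Factor ) / Term
num / ( num ) / Term
num / ( num ) / Factor
num / ( num ) / num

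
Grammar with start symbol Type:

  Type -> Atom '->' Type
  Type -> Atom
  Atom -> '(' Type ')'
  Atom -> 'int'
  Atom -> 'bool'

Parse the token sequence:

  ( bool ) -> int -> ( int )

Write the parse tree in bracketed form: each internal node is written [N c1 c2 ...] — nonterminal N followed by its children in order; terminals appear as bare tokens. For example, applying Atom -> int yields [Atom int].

Type
Atom -> Type
( Type ) -> Type
( Atom ) -> Type
( bool ) -> Type
( bool ) -> Atom -> Type
( bool ) -> int -> Type
( bool ) -> int -> Atom
( bool ) -> int -> ( Type )
( bool ) -> int -> ( Atom )
( bool ) -> int -> ( int )

[Type [Atom ( [Type [Atom bool]] )] -> [Type [Atom int] -> [Type [Atom ( [Type [Atom int]] )]]]]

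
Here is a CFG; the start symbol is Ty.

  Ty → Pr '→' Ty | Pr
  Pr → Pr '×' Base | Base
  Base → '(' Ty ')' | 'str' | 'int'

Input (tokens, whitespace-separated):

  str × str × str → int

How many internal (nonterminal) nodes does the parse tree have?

10

[Ty [Pr [Pr [Pr [Base str]] × [Base str]] × [Base str]] → [Ty [Pr [Base int]]]]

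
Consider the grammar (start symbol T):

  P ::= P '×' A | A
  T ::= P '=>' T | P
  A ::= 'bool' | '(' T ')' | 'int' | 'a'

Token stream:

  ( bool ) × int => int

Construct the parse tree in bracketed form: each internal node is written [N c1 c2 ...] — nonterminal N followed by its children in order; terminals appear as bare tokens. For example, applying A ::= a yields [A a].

[T [P [P [A ( [T [P [A bool]]] )]] × [A int]] => [T [P [A int]]]]

T
P => T
P × A => T
A × A => T
( T ) × A => T
( P ) × A => T
( A ) × A => T
( bool ) × A => T
( bool ) × int => T
( bool ) × int => P
( bool ) × int => A
( bool ) × int => int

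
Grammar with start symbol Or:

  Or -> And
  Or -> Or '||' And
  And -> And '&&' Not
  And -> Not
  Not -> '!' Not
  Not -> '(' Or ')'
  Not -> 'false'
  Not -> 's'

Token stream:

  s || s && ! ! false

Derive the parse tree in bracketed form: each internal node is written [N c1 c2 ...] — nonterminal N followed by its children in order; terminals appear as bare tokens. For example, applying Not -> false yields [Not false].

[Or [Or [And [Not s]]] || [And [And [Not s]] && [Not ! [Not ! [Not false]]]]]

Or
Or || And
And || And
Not || And
s || And
s || And && Not
s || Not && Not
s || s && Not
s || s && ! Not
s || s && ! ! Not
s || s && ! ! false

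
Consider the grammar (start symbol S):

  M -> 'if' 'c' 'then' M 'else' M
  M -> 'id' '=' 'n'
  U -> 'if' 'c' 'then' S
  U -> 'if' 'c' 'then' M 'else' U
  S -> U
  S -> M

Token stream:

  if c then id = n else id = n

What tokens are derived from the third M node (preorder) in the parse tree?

[S [M if c then [M id = n] else [M id = n]]]

id = n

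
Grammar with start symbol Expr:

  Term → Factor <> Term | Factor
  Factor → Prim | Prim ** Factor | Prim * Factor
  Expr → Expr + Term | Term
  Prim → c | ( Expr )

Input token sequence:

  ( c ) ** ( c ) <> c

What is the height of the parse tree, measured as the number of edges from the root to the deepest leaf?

9

[Expr [Term [Factor [Prim ( [Expr [Term [Factor [Prim c]]]] )] ** [Factor [Prim ( [Expr [Term [Factor [Prim c]]]] )]]] <> [Term [Factor [Prim c]]]]]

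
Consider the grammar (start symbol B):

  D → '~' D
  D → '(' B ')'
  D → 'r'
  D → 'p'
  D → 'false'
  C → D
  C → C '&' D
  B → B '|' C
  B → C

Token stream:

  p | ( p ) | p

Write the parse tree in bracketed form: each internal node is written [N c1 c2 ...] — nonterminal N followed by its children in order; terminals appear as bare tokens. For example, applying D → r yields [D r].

[B [B [B [C [D p]]] | [C [D ( [B [C [D p]]] )]]] | [C [D p]]]

B
B | C
B | C | C
C | C | C
D | C | C
p | C | C
p | D | C
p | ( B ) | C
p | ( C ) | C
p | ( D ) | C
p | ( p ) | C
p | ( p ) | D
p | ( p ) | p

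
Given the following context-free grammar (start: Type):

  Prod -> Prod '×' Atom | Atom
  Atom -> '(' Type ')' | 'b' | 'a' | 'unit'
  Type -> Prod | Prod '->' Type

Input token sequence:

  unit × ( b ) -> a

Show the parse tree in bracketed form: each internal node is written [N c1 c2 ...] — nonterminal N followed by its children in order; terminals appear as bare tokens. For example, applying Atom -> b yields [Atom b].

Type
Prod -> Type
Prod × Atom -> Type
Atom × Atom -> Type
unit × Atom -> Type
unit × ( Type ) -> Type
unit × ( Prod ) -> Type
unit × ( Atom ) -> Type
unit × ( b ) -> Type
unit × ( b ) -> Prod
unit × ( b ) -> Atom
unit × ( b ) -> a

[Type [Prod [Prod [Atom unit]] × [Atom ( [Type [Prod [Atom b]]] )]] -> [Type [Prod [Atom a]]]]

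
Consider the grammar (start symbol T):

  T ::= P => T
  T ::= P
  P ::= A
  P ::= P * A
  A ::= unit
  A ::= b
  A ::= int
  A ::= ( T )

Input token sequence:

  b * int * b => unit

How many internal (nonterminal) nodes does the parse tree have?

[T [P [P [P [A b]] * [A int]] * [A b]] => [T [P [A unit]]]]

10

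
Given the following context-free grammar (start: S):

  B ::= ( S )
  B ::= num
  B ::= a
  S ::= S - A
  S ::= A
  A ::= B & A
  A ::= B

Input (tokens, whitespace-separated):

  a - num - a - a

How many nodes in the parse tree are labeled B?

[S [S [S [S [A [B a]]] - [A [B num]]] - [A [B a]]] - [A [B a]]]

4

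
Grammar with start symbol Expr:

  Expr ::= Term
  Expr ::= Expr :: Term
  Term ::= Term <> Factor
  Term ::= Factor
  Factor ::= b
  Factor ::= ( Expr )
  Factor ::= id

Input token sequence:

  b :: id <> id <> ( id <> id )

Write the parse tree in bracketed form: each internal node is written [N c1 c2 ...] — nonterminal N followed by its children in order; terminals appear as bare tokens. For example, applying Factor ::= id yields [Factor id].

[Expr [Expr [Term [Factor b]]] :: [Term [Term [Term [Factor id]] <> [Factor id]] <> [Factor ( [Expr [Term [Term [Factor id]] <> [Factor id]]] )]]]

Expr
Expr :: Term
Term :: Term
Factor :: Term
b :: Term
b :: Term <> Factor
b :: Term <> Factor <> Factor
b :: Factor <> Factor <> Factor
b :: id <> Factor <> Factor
b :: id <> id <> Factor
b :: id <> id <> ( Expr )
b :: id <> id <> ( Term )
b :: id <> id <> ( Term <> Factor )
b :: id <> id <> ( Factor <> Factor )
b :: id <> id <> ( id <> Factor )
b :: id <> id <> ( id <> id )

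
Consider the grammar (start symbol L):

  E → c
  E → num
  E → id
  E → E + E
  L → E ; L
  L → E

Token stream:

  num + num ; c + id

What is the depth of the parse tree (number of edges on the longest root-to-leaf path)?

[L [E [E num] + [E num]] ; [L [E [E c] + [E id]]]]

4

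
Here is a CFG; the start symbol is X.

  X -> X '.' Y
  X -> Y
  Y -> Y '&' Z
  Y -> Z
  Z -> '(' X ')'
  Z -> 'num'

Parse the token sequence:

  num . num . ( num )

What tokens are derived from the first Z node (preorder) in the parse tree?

[X [X [X [Y [Z num]]] . [Y [Z num]]] . [Y [Z ( [X [Y [Z num]]] )]]]

num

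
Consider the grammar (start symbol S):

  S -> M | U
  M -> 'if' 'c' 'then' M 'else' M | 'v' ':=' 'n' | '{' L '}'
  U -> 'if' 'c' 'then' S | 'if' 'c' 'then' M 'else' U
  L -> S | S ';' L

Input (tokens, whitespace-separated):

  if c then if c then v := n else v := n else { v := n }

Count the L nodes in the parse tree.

1

[S [M if c then [M if c then [M v := n] else [M v := n]] else [M { [L [S [M v := n]]] }]]]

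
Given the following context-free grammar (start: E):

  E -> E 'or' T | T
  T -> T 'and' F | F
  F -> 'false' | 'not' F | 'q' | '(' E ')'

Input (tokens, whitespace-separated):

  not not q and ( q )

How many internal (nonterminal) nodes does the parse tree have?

[E [T [T [F not [F not [F q]]]] and [F ( [E [T [F q]]] )]]]

10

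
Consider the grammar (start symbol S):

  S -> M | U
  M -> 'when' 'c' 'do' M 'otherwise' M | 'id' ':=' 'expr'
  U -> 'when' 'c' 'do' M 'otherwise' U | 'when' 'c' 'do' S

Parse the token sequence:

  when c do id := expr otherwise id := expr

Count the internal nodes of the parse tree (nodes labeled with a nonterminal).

[S [M when c do [M id := expr] otherwise [M id := expr]]]

4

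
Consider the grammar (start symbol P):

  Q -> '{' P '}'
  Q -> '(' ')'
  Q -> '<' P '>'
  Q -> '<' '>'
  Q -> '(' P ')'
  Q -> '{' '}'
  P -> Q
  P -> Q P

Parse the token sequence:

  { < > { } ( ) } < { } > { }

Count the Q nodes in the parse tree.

7

[P [Q { [P [Q < >] [P [Q { }] [P [Q ( )]]]] }] [P [Q < [P [Q { }]] >] [P [Q { }]]]]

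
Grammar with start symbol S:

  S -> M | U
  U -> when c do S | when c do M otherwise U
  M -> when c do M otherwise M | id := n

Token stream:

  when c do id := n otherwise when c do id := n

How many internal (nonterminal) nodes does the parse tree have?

[S [U when c do [M id := n] otherwise [U when c do [S [M id := n]]]]]

6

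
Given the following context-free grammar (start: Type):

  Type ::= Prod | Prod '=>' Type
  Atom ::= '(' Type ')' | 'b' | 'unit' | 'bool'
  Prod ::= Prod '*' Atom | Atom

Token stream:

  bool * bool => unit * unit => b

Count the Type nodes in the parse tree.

3

[Type [Prod [Prod [Atom bool]] * [Atom bool]] => [Type [Prod [Prod [Atom unit]] * [Atom unit]] => [Type [Prod [Atom b]]]]]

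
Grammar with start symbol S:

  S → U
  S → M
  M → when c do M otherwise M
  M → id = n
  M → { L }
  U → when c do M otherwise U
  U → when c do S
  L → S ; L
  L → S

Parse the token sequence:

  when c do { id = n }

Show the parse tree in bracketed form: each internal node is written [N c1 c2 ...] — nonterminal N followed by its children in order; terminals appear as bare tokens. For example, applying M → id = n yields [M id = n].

[S [U when c do [S [M { [L [S [M id = n]]] }]]]]

S
U
when c do S
when c do M
when c do { L }
when c do { S }
when c do { M }
when c do { id = n }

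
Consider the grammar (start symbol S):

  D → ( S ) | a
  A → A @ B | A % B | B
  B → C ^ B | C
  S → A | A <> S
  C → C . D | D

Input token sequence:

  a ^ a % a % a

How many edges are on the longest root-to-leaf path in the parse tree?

8

[S [A [A [A [B [C [D a]] ^ [B [C [D a]]]]] % [B [C [D a]]]] % [B [C [D a]]]]]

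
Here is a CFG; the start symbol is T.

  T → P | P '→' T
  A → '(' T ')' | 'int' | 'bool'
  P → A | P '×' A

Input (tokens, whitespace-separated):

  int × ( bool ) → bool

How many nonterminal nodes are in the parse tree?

[T [P [P [A int]] × [A ( [T [P [A bool]]] )]] → [T [P [A bool]]]]

11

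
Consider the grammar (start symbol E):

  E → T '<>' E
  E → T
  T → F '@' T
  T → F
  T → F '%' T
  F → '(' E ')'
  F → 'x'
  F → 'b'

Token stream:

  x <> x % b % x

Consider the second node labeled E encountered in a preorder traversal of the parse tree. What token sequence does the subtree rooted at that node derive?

[E [T [F x]] <> [E [T [F x] % [T [F b] % [T [F x]]]]]]

x % b % x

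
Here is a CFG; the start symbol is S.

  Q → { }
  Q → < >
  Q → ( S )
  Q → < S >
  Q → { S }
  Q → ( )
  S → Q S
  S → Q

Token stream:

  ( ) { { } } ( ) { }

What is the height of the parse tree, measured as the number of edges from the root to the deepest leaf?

5

[S [Q ( )] [S [Q { [S [Q { }]] }] [S [Q ( )] [S [Q { }]]]]]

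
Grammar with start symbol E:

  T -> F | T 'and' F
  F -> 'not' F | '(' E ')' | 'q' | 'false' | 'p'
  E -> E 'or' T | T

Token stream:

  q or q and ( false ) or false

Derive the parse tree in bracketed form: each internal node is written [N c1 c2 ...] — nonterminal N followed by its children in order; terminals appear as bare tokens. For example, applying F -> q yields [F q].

[E [E [E [T [F q]]] or [T [T [F q]] and [F ( [E [T [F false]]] )]]] or [T [F false]]]

E
E or T
E or T or T
T or T or T
F or T or T
q or T or T
q or T and F or T
q or F and F or T
q or q and F or T
q or q and ( E ) or T
q or q and ( T ) or T
q or q and ( F ) or T
q or q and ( false ) or T
q or q and ( false ) or F
q or q and ( false ) or false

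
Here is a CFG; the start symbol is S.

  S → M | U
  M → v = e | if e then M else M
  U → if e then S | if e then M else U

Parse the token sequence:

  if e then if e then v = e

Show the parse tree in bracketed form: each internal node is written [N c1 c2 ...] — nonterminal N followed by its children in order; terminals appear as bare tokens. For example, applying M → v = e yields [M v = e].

S
U
if e then S
if e then U
if e then if e then S
if e then if e then M
if e then if e then v = e

[S [U if e then [S [U if e then [S [M v = e]]]]]]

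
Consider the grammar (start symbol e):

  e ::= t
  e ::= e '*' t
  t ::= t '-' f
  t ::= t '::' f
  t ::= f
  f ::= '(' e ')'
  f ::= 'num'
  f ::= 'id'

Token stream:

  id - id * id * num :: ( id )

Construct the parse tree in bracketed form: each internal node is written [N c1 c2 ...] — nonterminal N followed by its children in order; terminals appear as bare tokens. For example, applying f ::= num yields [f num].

e
e * t
e * t * t
t * t * t
t - f * t * t
f - f * t * t
id - f * t * t
id - id * t * t
id - id * f * t
id - id * id * t
id - id * id * t :: f
id - id * id * f :: f
id - id * id * num :: f
id - id * id * num :: ( e )
id - id * id * num :: ( t )
id - id * id * num :: ( f )
id - id * id * num :: ( id )

[e [e [e [t [t [f id]] - [f id]]] * [t [f id]]] * [t [t [f num]] :: [f ( [e [t [f id]]] )]]]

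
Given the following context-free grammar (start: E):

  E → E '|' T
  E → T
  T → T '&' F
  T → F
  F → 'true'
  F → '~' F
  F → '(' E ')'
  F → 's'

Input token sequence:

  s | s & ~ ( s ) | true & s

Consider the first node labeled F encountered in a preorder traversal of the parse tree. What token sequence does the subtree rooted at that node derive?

[E [E [E [T [F s]]] | [T [T [F s]] & [F ~ [F ( [E [T [F s]]] )]]]] | [T [T [F true]] & [F s]]]

s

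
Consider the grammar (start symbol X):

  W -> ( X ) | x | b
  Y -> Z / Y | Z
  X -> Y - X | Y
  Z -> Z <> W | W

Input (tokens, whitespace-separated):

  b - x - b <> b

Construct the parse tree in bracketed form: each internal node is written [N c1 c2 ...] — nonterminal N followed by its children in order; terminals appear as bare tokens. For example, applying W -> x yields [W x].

X
Y - X
Z - X
W - X
b - X
b - Y - X
b - Z - X
b - W - X
b - x - X
b - x - Y
b - x - Z
b - x - Z <> W
b - x - W <> W
b - x - b <> W
b - x - b <> b

[X [Y [Z [W b]]] - [X [Y [Z [W x]]] - [X [Y [Z [Z [W b]] <> [W b]]]]]]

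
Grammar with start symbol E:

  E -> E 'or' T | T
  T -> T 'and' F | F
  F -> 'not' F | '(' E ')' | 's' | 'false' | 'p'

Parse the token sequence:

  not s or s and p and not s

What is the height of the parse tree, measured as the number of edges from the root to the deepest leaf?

[E [E [T [F not [F s]]]] or [T [T [T [F s]] and [F p]] and [F not [F s]]]]

5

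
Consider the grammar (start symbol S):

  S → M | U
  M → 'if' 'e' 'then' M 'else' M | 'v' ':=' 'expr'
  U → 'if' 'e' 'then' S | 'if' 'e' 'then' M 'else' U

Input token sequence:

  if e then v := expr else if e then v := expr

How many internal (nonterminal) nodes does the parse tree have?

6

[S [U if e then [M v := expr] else [U if e then [S [M v := expr]]]]]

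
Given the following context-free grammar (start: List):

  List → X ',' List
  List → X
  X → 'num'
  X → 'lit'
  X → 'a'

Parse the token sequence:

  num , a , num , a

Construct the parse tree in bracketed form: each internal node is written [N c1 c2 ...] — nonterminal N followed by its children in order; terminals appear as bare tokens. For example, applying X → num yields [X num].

[List [X num] , [List [X a] , [List [X num] , [List [X a]]]]]

List
X , List
num , List
num , X , List
num , a , List
num , a , X , List
num , a , num , List
num , a , num , X
num , a , num , a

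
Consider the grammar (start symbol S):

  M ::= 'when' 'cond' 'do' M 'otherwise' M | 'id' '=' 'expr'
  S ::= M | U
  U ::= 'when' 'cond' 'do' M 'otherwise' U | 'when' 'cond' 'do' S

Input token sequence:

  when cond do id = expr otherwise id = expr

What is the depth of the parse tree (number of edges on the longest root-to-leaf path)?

3

[S [M when cond do [M id = expr] otherwise [M id = expr]]]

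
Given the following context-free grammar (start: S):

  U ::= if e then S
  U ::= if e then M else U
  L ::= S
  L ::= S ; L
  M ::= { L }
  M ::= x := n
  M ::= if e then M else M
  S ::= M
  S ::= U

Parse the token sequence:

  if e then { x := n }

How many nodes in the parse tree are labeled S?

3

[S [U if e then [S [M { [L [S [M x := n]]] }]]]]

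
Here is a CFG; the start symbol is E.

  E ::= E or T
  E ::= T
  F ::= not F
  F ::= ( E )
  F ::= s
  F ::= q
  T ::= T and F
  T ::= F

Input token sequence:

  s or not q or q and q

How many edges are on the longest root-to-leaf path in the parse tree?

[E [E [E [T [F s]]] or [T [F not [F q]]]] or [T [T [F q]] and [F q]]]

5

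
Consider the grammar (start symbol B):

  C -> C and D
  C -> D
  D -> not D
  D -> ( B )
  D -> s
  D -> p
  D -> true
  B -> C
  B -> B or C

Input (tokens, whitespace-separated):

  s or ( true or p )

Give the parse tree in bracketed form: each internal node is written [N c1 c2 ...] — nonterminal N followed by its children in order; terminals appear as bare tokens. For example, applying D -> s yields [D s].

B
B or C
C or C
D or C
s or C
s or D
s or ( B )
s or ( B or C )
s or ( C or C )
s or ( D or C )
s or ( true or C )
s or ( true or D )
s or ( true or p )

[B [B [C [D s]]] or [C [D ( [B [B [C [D true]]] or [C [D p]]] )]]]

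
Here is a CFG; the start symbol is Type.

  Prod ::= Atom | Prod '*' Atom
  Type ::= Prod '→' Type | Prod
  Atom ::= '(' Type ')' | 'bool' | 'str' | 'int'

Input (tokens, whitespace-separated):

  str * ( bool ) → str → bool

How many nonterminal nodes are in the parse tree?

14

[Type [Prod [Prod [Atom str]] * [Atom ( [Type [Prod [Atom bool]]] )]] → [Type [Prod [Atom str]] → [Type [Prod [Atom bool]]]]]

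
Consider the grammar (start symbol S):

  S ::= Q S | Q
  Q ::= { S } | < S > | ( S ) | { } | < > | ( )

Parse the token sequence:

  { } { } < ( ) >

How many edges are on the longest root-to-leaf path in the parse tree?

6

[S [Q { }] [S [Q { }] [S [Q < [S [Q ( )]] >]]]]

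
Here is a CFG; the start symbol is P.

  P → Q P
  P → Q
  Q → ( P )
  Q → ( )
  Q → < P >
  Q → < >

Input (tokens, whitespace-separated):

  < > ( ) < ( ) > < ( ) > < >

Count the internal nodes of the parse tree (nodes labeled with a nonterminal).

[P [Q < >] [P [Q ( )] [P [Q < [P [Q ( )]] >] [P [Q < [P [Q ( )]] >] [P [Q < >]]]]]]

14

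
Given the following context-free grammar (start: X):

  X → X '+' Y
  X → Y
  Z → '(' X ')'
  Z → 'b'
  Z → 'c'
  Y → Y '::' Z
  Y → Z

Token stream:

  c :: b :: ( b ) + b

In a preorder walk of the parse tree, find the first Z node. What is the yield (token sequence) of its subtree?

[X [X [Y [Y [Y [Z c]] :: [Z b]] :: [Z ( [X [Y [Z b]]] )]]] + [Y [Z b]]]

c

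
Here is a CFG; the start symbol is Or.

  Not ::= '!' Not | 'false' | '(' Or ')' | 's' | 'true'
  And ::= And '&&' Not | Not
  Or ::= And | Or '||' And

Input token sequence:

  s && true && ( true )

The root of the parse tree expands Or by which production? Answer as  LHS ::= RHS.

[Or [And [And [And [Not s]] && [Not true]] && [Not ( [Or [And [Not true]]] )]]]

Or ::= And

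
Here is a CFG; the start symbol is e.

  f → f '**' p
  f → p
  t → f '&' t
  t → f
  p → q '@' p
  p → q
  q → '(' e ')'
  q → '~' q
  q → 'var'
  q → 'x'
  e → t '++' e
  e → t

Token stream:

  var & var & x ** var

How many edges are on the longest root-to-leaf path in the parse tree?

8

[e [t [f [p [q var]]] & [t [f [p [q var]]] & [t [f [f [p [q x]]] ** [p [q var]]]]]]]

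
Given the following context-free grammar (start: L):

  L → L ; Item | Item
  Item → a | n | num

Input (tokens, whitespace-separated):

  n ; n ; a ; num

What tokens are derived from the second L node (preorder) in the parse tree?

n ; n ; a

[L [L [L [L [Item n]] ; [Item n]] ; [Item a]] ; [Item num]]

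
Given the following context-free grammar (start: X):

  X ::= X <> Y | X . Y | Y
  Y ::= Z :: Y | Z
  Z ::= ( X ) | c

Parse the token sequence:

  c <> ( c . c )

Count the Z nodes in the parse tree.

[X [X [Y [Z c]]] <> [Y [Z ( [X [X [Y [Z c]]] . [Y [Z c]]] )]]]

4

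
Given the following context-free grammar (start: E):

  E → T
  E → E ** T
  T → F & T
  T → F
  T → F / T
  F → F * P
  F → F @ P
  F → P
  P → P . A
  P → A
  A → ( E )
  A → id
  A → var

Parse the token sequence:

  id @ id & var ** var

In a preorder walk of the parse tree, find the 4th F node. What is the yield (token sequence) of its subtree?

[E [E [T [F [F [P [A id]]] @ [P [A id]]] & [T [F [P [A var]]]]]] ** [T [F [P [A var]]]]]

var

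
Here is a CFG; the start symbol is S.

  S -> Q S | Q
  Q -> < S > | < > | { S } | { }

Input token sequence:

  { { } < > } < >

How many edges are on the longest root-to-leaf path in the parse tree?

[S [Q { [S [Q { }] [S [Q < >]]] }] [S [Q < >]]]

5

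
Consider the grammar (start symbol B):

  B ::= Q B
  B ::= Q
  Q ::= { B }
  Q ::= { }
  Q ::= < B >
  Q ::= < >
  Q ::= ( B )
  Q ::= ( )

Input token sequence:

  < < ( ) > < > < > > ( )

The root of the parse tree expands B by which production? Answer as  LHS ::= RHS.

B ::= Q B

[B [Q < [B [Q < [B [Q ( )]] >] [B [Q < >] [B [Q < >]]]] >] [B [Q ( )]]]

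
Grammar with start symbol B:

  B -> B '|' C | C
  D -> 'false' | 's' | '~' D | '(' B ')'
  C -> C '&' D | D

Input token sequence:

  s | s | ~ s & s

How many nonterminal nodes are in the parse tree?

[B [B [B [C [D s]]] | [C [D s]]] | [C [C [D ~ [D s]]] & [D s]]]

12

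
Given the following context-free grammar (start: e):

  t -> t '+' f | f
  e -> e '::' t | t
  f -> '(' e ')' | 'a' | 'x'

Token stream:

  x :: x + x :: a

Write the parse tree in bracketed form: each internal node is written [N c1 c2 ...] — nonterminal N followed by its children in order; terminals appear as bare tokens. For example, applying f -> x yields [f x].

[e [e [e [t [f x]]] :: [t [t [f x]] + [f x]]] :: [t [f a]]]

e
e :: t
e :: t :: t
t :: t :: t
f :: t :: t
x :: t :: t
x :: t + f :: t
x :: f + f :: t
x :: x + f :: t
x :: x + x :: t
x :: x + x :: f
x :: x + x :: a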